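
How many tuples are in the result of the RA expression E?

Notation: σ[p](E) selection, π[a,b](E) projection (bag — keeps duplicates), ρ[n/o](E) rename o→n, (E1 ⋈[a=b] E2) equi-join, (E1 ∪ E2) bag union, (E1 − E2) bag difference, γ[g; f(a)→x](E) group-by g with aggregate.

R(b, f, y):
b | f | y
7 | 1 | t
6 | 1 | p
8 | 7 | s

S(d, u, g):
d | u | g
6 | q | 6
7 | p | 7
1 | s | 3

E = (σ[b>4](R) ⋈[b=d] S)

Stepwise |·|:
  R → 3
  σ[b>4](R) → 3
  S → 3
  (σ[b>4](R) ⋈[b=d] S) → 2

|E| = 2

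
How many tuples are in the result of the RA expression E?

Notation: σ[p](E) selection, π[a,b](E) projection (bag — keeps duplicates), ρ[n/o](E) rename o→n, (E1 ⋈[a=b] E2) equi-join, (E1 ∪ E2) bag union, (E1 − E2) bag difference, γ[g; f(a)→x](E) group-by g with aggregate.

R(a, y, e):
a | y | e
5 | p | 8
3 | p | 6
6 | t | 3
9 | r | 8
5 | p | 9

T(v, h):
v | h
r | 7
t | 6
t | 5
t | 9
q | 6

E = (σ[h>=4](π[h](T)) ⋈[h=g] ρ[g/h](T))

Stepwise |·|:
  T → 5
  π[h](T) → 5
  σ[h>=4](π[h](T)) → 5
  T → 5
  ρ[g/h](T) → 5
  (σ[h>=4](π[h](T)) ⋈[h=g] ρ[g/h](T)) → 7

|E| = 7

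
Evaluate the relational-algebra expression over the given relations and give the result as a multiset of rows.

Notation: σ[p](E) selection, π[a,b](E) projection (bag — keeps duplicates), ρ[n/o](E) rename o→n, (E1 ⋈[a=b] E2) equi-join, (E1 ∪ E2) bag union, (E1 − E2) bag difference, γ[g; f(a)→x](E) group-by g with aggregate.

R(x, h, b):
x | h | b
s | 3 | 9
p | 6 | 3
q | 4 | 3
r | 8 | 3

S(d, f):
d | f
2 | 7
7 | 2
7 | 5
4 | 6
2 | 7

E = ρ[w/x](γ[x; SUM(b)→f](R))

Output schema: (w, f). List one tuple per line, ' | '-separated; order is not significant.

Row counts bottom-up:
  R → 4
  γ[x; SUM(b)→f](R) → 4
  ρ[w/x](γ[x; SUM(b)→f](R)) → 4

== RESULT ==
w | f
p | 3
q | 3
r | 3
s | 9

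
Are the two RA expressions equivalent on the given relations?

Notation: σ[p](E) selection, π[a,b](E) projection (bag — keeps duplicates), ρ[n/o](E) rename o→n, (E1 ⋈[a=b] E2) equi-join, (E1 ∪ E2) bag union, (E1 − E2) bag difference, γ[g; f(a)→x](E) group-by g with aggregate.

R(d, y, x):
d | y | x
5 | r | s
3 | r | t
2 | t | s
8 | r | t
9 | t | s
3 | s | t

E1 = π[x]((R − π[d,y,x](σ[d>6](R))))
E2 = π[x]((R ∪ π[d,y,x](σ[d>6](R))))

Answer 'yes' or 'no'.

E1 row counts bottom-up:
  R → 6
  R → 6
  σ[d>6](R) → 2
  π[d,y,x](σ[d>6](R)) → 2
  (R − π[d,y,x](σ[d>6](R))) → 4
  π[x]((R − π[d,y,x](σ[d>6](R)))) → 4
E2 row counts bottom-up:
  R → 6
  R → 6
  σ[d>6](R) → 2
  π[d,y,x](σ[d>6](R)) → 2
  (R ∪ π[d,y,x](σ[d>6](R))) → 8
  π[x]((R ∪ π[d,y,x](σ[d>6](R)))) → 8

E1 result:
x
s
s
t
t
E2 result:
x
s
s
s
s
t
t
t
t
Witness: ('t',) appears 2× in E1 but 4× in E2.

no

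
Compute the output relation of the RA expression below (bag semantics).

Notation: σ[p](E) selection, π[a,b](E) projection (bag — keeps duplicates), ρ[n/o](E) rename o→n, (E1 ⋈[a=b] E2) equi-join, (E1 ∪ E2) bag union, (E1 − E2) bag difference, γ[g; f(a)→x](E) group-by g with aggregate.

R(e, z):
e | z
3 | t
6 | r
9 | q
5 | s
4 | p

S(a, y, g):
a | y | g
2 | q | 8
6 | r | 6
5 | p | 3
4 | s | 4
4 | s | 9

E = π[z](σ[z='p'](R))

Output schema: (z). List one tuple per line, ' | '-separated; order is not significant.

Row counts bottom-up:
  R → 5
  σ[z='p'](R) → 1
  π[z](σ[z='p'](R)) → 1

== RESULT ==
z
p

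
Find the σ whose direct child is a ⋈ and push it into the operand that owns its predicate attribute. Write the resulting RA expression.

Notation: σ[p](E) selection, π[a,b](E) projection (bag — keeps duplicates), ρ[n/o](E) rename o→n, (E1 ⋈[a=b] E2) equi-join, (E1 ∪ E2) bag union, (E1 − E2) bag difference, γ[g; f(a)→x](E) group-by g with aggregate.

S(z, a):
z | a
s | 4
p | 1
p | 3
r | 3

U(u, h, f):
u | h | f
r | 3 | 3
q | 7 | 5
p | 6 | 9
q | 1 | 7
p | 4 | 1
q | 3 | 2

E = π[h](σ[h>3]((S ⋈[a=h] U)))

σ filters on h, owned by the right side.
E' = π[h]((S ⋈[a=h] σ[h>3](U)))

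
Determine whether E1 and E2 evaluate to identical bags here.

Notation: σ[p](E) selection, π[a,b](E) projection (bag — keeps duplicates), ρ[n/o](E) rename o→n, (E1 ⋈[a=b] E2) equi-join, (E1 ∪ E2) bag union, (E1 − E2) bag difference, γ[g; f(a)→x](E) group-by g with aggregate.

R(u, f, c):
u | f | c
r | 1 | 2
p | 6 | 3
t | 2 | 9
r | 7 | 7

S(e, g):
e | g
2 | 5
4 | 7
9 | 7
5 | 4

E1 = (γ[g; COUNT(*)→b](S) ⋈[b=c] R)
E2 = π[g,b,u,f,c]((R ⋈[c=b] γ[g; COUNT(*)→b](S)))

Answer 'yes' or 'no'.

E1 row counts bottom-up:
  S → 4
  γ[g; COUNT(*)→b](S) → 3
  R → 4
  (γ[g; COUNT(*)→b](S) ⋈[b=c] R) → 1
E2 row counts bottom-up:
  R → 4
  S → 4
  γ[g; COUNT(*)→b](S) → 3
  (R ⋈[c=b] γ[g; COUNT(*)→b](S)) → 1
  π[g,b,u,f,c]((R ⋈[c=b] γ[g; COUNT(*)→b](S))) → 1

E1 and E2 produce the same multiset:
g | b | u | f | c
7 | 2 | r | 1 | 2

yes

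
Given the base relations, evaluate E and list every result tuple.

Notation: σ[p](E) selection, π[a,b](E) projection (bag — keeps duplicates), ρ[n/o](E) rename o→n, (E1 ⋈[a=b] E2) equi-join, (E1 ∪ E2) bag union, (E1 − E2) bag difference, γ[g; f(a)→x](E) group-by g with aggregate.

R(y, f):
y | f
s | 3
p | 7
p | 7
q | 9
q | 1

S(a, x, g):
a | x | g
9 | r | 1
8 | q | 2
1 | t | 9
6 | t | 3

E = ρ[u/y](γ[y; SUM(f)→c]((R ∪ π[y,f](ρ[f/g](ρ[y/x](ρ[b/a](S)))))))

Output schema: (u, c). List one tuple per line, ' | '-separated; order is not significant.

Subexpression sizes:
  R → 5
  S → 4
  ρ[b/a](S) → 4
  ρ[y/x](ρ[b/a](S)) → 4
  ρ[f/g](ρ[y/x](ρ[b/a](S))) → 4
  π[y,f](ρ[f/g](ρ[y/x](ρ[b/a](S)))) → 4
  (R ∪ π[y,f](ρ[f/g](ρ[y/x](ρ[b/a](S))))) → 9
  γ[y; SUM(f)→c]((R ∪ π[y,f](ρ[f/g](ρ[y/x](ρ[b/a](S)))))) → 5
  ρ[u/y](γ[y; SUM(f)→c]((R ∪ π[y,f](ρ[f/g](ρ[y/x](ρ[b/a](S))))))) → 5

== RESULT ==
u | c
p | 14
q | 12
r | 1
s | 3
t | 12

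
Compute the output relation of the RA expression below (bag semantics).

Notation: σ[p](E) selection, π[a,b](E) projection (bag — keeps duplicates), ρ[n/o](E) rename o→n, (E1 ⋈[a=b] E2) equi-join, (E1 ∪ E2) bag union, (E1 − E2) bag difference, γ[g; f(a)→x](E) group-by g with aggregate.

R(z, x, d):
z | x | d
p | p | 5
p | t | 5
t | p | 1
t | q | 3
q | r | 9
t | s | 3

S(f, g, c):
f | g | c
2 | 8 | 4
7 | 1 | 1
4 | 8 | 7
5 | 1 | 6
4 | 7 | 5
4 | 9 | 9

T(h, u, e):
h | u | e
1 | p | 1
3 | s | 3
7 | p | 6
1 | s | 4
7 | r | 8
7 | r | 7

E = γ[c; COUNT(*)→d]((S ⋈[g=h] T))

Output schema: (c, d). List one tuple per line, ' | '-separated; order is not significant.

Stepwise |·|:
  S → 6
  T → 6
  (S ⋈[g=h] T) → 7
  γ[c; COUNT(*)→d]((S ⋈[g=h] T)) → 3

== RESULT ==
c | d
1 | 2
5 | 3
6 | 2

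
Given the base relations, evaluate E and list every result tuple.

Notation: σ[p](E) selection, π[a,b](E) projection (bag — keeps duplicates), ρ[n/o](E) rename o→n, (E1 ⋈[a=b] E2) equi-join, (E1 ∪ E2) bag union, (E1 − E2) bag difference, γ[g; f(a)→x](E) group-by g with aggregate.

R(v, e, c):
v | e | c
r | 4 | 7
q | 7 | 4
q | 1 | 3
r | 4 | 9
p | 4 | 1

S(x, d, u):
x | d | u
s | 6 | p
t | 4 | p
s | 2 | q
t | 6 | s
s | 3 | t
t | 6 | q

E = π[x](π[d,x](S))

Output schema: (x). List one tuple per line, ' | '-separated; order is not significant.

Per-node cardinality:
  S → 6
  π[d,x](S) → 6
  π[x](π[d,x](S)) → 6

== RESULT ==
x
s
s
s
t
t
t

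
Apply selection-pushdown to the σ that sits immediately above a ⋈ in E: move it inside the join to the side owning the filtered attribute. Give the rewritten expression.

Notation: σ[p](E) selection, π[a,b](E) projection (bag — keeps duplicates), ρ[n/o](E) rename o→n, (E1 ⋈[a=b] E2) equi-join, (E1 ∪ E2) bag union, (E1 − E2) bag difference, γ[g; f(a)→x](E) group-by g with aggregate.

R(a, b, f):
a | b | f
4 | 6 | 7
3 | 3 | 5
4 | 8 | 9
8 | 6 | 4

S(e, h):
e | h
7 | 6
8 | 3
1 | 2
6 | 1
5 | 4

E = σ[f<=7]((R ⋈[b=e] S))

σ filters on f, owned by the left side.
E' = (σ[f<=7](R) ⋈[b=e] S)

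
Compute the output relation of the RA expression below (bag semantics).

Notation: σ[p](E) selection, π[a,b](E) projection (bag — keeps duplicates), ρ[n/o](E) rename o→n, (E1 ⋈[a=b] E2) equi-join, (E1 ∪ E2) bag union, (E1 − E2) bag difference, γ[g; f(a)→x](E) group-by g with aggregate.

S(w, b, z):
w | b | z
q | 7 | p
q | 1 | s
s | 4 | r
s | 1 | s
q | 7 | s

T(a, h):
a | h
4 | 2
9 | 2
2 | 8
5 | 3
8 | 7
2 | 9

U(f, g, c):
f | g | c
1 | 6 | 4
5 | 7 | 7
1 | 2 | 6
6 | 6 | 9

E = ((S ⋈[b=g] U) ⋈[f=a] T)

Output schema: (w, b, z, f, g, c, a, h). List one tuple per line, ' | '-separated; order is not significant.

Per-node cardinality:
  S → 5
  U → 4
  (S ⋈[b=g] U) → 2
  T → 6
  ((S ⋈[b=g] U) ⋈[f=a] T) → 2

== RESULT ==
w | b | z | f | g | c | a | h
q | 7 | p | 5 | 7 | 7 | 5 | 3
q | 7 | s | 5 | 7 | 7 | 5 | 3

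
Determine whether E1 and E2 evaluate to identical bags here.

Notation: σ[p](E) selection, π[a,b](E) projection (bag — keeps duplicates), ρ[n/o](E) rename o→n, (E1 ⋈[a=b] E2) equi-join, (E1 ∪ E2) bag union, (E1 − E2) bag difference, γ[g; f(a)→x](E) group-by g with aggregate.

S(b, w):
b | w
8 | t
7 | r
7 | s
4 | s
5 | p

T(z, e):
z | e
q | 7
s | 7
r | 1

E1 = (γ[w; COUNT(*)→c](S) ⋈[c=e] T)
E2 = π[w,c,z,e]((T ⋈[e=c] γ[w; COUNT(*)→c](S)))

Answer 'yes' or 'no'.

E1 stepwise |·|:
  S → 5
  γ[w; COUNT(*)→c](S) → 4
  T → 3
  (γ[w; COUNT(*)→c](S) ⋈[c=e] T) → 3
E2 stepwise |·|:
  T → 3
  S → 5
  γ[w; COUNT(*)→c](S) → 4
  (T ⋈[e=c] γ[w; COUNT(*)→c](S)) → 3
  π[w,c,z,e]((T ⋈[e=c] γ[w; COUNT(*)→c](S))) → 3

E1 and E2 produce the same multiset:
w | c | z | e
p | 1 | r | 1
r | 1 | r | 1
t | 1 | r | 1

yes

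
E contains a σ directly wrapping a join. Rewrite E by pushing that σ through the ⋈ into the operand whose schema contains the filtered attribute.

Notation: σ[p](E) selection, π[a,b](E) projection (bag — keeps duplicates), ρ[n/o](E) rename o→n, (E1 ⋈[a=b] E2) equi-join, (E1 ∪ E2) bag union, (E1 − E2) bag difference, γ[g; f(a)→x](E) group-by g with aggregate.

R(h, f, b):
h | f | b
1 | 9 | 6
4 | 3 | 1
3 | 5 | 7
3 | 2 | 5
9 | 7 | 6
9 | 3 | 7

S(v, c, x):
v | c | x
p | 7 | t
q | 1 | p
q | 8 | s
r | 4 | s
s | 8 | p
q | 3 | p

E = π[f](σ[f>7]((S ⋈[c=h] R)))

σ filters on f, owned by the right side.
E' = π[f]((S ⋈[c=h] σ[f>7](R)))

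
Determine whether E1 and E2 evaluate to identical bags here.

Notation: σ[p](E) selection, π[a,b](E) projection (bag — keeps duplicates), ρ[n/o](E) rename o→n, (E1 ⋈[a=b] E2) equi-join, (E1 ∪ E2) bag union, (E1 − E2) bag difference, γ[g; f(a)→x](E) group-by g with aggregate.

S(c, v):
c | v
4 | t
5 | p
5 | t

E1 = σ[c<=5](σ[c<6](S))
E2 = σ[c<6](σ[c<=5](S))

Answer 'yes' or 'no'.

E1 subexpression sizes:
  S → 3
  σ[c<6](S) → 3
  σ[c<=5](σ[c<6](S)) → 3
E2 subexpression sizes:
  S → 3
  σ[c<=5](S) → 3
  σ[c<6](σ[c<=5](S)) → 3

E1 and E2 produce the same multiset:
c | v
4 | t
5 | p
5 | t

yes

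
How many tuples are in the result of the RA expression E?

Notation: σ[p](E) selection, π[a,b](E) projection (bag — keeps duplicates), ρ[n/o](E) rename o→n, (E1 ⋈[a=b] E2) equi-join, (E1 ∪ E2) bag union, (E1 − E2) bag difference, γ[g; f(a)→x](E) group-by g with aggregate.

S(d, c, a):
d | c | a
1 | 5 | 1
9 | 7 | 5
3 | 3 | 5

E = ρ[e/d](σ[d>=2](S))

Stepwise |·|:
  S → 3
  σ[d>=2](S) → 2
  ρ[e/d](σ[d>=2](S)) → 2

|E| = 2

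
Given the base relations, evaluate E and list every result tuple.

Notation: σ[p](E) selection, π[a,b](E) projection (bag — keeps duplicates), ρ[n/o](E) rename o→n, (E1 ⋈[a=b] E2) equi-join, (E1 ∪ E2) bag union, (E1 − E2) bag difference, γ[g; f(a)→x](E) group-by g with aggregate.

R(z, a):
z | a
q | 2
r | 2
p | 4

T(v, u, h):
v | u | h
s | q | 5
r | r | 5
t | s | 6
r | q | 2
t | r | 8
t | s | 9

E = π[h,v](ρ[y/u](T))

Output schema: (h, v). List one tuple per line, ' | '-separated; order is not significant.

Stepwise |·|:
  T → 6
  ρ[y/u](T) → 6
  π[h,v](ρ[y/u](T)) → 6

== RESULT ==
h | v
2 | r
5 | r
5 | s
6 | t
8 | t
9 | t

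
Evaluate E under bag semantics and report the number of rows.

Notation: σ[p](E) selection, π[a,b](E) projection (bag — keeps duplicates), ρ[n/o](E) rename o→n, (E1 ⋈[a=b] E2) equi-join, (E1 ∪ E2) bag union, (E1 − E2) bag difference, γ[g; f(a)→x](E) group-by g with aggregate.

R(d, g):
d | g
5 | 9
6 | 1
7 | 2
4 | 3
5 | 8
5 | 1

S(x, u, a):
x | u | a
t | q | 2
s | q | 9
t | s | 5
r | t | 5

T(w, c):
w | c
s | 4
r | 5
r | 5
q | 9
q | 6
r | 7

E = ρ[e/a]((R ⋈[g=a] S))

Per-node cardinality:
  R → 6
  S → 4
  (R ⋈[g=a] S) → 2
  ρ[e/a]((R ⋈[g=a] S)) → 2

|E| = 2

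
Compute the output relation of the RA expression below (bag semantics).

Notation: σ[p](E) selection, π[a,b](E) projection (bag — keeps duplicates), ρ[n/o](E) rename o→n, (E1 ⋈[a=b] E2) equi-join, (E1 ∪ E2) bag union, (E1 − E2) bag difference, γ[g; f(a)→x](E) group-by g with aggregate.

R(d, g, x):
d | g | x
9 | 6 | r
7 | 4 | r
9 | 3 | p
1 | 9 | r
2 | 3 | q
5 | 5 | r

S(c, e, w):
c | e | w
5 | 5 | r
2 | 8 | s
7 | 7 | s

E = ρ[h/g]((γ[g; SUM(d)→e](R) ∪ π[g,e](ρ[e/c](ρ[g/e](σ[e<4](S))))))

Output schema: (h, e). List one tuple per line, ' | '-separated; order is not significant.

Row counts bottom-up:
  R → 6
  γ[g; SUM(d)→e](R) → 5
  S → 3
  σ[e<4](S) → 0
  ρ[g/e](σ[e<4](S)) → 0
  ρ[e/c](ρ[g/e](σ[e<4](S))) → 0
  π[g,e](ρ[e/c](ρ[g/e](σ[e<4](S)))) → 0
  (γ[g; SUM(d)→e](R) ∪ π[g,e](ρ[e/c](ρ[g/e](σ[e<4](S))))) → 5
  ρ[h/g]((γ[g; SUM(d)→e](R) ∪ π[g,e](ρ[e/c](ρ[g/e](σ[e<4](S)))))) → 5

== RESULT ==
h | e
3 | 11
4 | 7
5 | 5
6 | 9
9 | 1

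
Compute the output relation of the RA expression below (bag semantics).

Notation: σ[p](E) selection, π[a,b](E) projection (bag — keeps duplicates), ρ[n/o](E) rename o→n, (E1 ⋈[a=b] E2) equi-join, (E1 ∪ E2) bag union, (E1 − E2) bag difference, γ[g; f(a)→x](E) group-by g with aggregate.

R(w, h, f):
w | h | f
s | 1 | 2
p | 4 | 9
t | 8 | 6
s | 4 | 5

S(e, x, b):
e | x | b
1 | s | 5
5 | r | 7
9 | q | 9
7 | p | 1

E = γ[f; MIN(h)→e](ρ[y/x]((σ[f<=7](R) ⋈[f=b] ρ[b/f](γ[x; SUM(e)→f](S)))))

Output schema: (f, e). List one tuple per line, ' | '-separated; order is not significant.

Row counts bottom-up:
  R → 4
  σ[f<=7](R) → 3
  S → 4
  γ[x; SUM(e)→f](S) → 4
  ρ[b/f](γ[x; SUM(e)→f](S)) → 4
  (σ[f<=7](R) ⋈[f=b] ρ[b/f](γ[x; SUM(e)→f](S))) → 1
  ρ[y/x]((σ[f<=7](R) ⋈[f=b] ρ[b/f](γ[x; SUM(e)→f](S)))) → 1
  γ[f; MIN(h)→e](ρ[y/x]((σ[f<=7](R) ⋈[f=b] ρ[b/f](γ[x; SUM(e)→f](S))))) → 1

== RESULT ==
f | e
5 | 4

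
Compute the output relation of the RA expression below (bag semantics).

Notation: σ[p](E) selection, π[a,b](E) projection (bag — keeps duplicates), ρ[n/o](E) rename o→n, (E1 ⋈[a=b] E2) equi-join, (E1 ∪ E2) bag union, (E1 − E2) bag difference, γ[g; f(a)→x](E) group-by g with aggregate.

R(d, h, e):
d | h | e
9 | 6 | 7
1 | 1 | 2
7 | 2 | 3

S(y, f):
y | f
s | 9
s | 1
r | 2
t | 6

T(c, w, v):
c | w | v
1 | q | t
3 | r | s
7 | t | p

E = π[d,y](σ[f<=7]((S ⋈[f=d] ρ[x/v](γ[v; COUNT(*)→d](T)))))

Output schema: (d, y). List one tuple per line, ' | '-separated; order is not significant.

Subexpression sizes:
  S → 4
  T → 3
  γ[v; COUNT(*)→d](T) → 3
  ρ[x/v](γ[v; COUNT(*)→d](T)) → 3
  (S ⋈[f=d] ρ[x/v](γ[v; COUNT(*)→d](T))) → 3
  σ[f<=7]((S ⋈[f=d] ρ[x/v](γ[v; COUNT(*)→d](T)))) → 3
  π[d,y](σ[f<=7]((S ⋈[f=d] ρ[x/v](γ[v; COUNT(*)→d](T))))) → 3

== RESULT ==
d | y
1 | s
1 | s
1 | s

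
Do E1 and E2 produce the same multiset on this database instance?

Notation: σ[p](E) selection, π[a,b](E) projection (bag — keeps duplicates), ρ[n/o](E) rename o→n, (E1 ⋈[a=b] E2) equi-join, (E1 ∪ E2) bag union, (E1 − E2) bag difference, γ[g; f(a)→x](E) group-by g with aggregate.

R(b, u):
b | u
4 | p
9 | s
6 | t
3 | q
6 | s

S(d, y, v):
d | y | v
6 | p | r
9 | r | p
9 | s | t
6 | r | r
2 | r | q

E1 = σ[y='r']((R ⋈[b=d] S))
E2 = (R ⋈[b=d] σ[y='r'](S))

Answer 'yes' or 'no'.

E1 row counts bottom-up:
  R → 5
  S → 5
  (R ⋈[b=d] S) → 6
  σ[y='r']((R ⋈[b=d] S)) → 3
E2 row counts bottom-up:
  R → 5
  S → 5
  σ[y='r'](S) → 3
  (R ⋈[b=d] σ[y='r'](S)) → 3

E1 and E2 produce the same multiset:
b | u | d | y | v
6 | s | 6 | r | r
6 | t | 6 | r | r
9 | s | 9 | r | p

yes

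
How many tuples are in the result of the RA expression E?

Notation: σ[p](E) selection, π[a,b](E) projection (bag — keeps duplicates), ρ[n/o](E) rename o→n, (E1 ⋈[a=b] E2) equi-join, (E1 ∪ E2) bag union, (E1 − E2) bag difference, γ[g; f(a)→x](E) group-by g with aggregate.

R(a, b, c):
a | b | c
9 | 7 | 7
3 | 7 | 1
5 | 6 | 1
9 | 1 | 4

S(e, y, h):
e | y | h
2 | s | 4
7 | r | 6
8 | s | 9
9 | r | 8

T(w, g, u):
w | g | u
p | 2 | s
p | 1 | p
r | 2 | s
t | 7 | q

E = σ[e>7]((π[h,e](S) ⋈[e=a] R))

Per-node cardinality:
  S → 4
  π[h,e](S) → 4
  R → 4
  (π[h,e](S) ⋈[e=a] R) → 2
  σ[e>7]((π[h,e](S) ⋈[e=a] R)) → 2

|E| = 2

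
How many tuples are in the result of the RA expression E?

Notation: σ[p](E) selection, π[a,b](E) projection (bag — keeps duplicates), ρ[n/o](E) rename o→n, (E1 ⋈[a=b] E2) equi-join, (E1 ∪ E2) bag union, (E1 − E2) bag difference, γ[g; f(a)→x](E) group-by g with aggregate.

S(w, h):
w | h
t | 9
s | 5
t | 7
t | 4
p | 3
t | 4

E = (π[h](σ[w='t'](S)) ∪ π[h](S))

Stepwise |·|:
  S → 6
  σ[w='t'](S) → 4
  π[h](σ[w='t'](S)) → 4
  S → 6
  π[h](S) → 6
  (π[h](σ[w='t'](S)) ∪ π[h](S)) → 10

|E| = 10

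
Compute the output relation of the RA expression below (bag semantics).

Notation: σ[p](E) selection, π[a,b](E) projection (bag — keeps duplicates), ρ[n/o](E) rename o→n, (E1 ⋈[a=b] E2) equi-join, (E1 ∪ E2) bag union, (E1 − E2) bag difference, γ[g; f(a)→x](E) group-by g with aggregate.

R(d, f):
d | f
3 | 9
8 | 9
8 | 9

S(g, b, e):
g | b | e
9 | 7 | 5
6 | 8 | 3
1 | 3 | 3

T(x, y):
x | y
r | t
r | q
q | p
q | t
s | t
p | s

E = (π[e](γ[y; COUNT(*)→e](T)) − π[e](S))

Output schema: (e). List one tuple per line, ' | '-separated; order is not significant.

Subexpression sizes:
  T → 6
  γ[y; COUNT(*)→e](T) → 4
  π[e](γ[y; COUNT(*)→e](T)) → 4
  S → 3
  π[e](S) → 3
  (π[e](γ[y; COUNT(*)→e](T)) − π[e](S)) → 3

== RESULT ==
e
1
1
1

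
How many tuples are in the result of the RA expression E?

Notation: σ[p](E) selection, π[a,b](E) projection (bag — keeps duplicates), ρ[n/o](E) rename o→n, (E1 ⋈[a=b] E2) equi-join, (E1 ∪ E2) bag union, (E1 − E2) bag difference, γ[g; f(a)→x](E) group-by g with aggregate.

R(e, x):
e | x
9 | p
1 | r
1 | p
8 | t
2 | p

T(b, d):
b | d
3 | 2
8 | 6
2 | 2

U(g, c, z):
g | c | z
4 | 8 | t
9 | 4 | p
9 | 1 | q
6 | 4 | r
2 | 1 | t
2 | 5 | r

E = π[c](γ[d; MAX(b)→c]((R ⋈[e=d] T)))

Stepwise |·|:
  R → 5
  T → 3
  (R ⋈[e=d] T) → 2
  γ[d; MAX(b)→c]((R ⋈[e=d] T)) → 1
  π[c](γ[d; MAX(b)→c]((R ⋈[e=d] T))) → 1

|E| = 1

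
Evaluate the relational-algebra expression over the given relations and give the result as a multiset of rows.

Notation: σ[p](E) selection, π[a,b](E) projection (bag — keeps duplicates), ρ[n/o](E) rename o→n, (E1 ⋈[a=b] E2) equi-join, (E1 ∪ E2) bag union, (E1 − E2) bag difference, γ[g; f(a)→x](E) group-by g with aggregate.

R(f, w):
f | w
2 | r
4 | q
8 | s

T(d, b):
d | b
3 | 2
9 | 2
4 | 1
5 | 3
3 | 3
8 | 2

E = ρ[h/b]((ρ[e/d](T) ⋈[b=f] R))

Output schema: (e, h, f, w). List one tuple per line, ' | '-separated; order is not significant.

Subexpression sizes:
  T → 6
  ρ[e/d](T) → 6
  R → 3
  (ρ[e/d](T) ⋈[b=f] R) → 3
  ρ[h/b]((ρ[e/d](T) ⋈[b=f] R)) → 3

== RESULT ==
e | h | f | w
3 | 2 | 2 | r
8 | 2 | 2 | r
9 | 2 | 2 | r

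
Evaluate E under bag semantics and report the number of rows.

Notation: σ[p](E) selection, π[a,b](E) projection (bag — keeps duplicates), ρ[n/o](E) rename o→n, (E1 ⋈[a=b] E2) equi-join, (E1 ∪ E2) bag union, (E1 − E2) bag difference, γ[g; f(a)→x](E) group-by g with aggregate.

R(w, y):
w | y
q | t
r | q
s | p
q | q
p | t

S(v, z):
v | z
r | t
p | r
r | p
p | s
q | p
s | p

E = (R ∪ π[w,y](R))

Subexpression sizes:
  R → 5
  R → 5
  π[w,y](R) → 5
  (R ∪ π[w,y](R)) → 10

|E| = 10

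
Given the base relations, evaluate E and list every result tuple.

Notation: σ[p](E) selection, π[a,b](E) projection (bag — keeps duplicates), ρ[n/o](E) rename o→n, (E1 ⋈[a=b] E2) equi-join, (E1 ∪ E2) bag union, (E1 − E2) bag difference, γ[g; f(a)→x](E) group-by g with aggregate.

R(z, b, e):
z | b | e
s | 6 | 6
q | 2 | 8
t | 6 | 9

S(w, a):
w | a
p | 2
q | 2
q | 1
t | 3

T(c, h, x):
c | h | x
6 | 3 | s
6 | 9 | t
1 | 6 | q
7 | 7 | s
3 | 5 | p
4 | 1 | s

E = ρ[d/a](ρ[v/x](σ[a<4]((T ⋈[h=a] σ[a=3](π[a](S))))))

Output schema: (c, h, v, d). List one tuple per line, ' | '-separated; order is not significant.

Row counts bottom-up:
  T → 6
  S → 4
  π[a](S) → 4
  σ[a=3](π[a](S)) → 1
  (T ⋈[h=a] σ[a=3](π[a](S))) → 1
  σ[a<4]((T ⋈[h=a] σ[a=3](π[a](S)))) → 1
  ρ[v/x](σ[a<4]((T ⋈[h=a] σ[a=3](π[a](S))))) → 1
  ρ[d/a](ρ[v/x](σ[a<4]((T ⋈[h=a] σ[a=3](π[a](S)))))) → 1

== RESULT ==
c | h | v | d
6 | 3 | s | 3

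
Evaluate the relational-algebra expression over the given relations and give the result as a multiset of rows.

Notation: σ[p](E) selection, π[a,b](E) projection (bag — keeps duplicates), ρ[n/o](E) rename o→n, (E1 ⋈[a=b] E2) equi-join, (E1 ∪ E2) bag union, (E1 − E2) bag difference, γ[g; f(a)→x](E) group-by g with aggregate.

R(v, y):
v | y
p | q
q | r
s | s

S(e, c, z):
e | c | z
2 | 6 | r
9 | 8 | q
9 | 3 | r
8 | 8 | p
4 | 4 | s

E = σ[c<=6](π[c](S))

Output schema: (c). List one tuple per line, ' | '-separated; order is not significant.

Subexpression sizes:
  S → 5
  π[c](S) → 5
  σ[c<=6](π[c](S)) → 3

== RESULT ==
c
3
4
6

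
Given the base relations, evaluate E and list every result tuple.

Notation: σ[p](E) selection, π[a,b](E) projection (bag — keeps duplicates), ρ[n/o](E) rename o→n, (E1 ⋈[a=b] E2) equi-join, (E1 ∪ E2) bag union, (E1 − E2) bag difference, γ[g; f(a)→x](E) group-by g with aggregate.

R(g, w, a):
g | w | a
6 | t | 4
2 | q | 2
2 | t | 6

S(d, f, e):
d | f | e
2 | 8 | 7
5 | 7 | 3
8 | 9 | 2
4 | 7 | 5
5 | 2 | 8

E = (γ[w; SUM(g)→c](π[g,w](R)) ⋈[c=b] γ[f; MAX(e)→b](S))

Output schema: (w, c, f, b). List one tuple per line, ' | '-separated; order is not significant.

Subexpression sizes:
  R → 3
  π[g,w](R) → 3
  γ[w; SUM(g)→c](π[g,w](R)) → 2
  S → 5
  γ[f; MAX(e)→b](S) → 4
  (γ[w; SUM(g)→c](π[g,w](R)) ⋈[c=b] γ[f; MAX(e)→b](S)) → 2

== RESULT ==
w | c | f | b
q | 2 | 9 | 2
t | 8 | 2 | 8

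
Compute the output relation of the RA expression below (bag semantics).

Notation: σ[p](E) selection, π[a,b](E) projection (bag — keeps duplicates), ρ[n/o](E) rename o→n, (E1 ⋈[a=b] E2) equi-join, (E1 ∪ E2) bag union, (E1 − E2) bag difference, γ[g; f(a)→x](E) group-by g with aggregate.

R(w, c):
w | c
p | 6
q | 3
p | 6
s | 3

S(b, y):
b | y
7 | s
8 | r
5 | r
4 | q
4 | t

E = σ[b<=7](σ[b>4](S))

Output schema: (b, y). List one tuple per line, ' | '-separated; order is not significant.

Row counts bottom-up:
  S → 5
  σ[b>4](S) → 3
  σ[b<=7](σ[b>4](S)) → 2

== RESULT ==
b | y
5 | r
7 | s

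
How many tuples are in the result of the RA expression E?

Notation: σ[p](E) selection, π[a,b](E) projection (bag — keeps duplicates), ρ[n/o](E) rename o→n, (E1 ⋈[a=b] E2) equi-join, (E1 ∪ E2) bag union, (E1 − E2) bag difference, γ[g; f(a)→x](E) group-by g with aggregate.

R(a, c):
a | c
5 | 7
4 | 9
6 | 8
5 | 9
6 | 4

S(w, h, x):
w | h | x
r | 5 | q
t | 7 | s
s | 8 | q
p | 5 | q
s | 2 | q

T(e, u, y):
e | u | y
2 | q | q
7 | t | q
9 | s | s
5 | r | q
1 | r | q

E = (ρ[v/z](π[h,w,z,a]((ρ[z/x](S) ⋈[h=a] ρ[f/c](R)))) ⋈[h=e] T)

Subexpression sizes:
  S → 5
  ρ[z/x](S) → 5
  R → 5
  ρ[f/c](R) → 5
  (ρ[z/x](S) ⋈[h=a] ρ[f/c](R)) → 4
  π[h,w,z,a]((ρ[z/x](S) ⋈[h=a] ρ[f/c](R))) → 4
  ρ[v/z](π[h,w,z,a]((ρ[z/x](S) ⋈[h=a] ρ[f/c](R)))) → 4
  T → 5
  (ρ[v/z](π[h,w,z,a]((ρ[z/x](S) ⋈[h=a] ρ[f/c](R)))) ⋈[h=e] T) → 4

|E| = 4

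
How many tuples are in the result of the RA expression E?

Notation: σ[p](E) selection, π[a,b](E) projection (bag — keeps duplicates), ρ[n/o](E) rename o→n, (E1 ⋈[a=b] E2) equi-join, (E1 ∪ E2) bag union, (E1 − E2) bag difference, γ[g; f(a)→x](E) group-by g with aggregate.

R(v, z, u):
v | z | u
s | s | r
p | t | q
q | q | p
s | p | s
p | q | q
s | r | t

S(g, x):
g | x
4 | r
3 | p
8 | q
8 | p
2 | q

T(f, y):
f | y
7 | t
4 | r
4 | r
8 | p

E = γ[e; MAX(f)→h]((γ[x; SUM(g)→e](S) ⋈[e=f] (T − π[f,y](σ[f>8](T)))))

Stepwise |·|:
  S → 5
  γ[x; SUM(g)→e](S) → 3
  T → 4
  T → 4
  σ[f>8](T) → 0
  π[f,y](σ[f>8](T)) → 0
  (T − π[f,y](σ[f>8](T))) → 4
  (γ[x; SUM(g)→e](S) ⋈[e=f] (T − π[f,y](σ[f>8](T)))) → 2
  γ[e; MAX(f)→h]((γ[x; SUM(g)→e](S) ⋈[e=f] (T − π[f,y](σ[f>8](T))))) → 1

|E| = 1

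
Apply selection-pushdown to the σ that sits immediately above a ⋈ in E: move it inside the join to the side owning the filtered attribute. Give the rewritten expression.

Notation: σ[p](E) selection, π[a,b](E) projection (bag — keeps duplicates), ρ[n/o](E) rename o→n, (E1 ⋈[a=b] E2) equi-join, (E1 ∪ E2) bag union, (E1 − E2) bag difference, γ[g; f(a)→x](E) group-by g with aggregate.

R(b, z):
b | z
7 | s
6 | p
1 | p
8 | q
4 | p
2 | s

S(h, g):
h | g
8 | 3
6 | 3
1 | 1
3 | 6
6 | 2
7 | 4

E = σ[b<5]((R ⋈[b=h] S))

σ filters on b, owned by the left side.
E' = (σ[b<5](R) ⋈[b=h] S)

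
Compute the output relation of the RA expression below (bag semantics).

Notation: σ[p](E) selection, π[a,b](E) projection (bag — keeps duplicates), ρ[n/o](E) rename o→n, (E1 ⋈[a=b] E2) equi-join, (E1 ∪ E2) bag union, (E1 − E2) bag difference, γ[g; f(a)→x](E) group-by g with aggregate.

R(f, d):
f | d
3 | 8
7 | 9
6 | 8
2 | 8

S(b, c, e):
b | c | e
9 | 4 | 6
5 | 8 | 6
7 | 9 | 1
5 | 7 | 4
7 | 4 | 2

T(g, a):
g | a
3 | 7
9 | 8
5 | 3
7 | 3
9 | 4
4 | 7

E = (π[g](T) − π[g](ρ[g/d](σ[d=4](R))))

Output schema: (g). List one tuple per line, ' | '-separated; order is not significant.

Stepwise |·|:
  T → 6
  π[g](T) → 6
  R → 4
  σ[d=4](R) → 0
  ρ[g/d](σ[d=4](R)) → 0
  π[g](ρ[g/d](σ[d=4](R))) → 0
  (π[g](T) − π[g](ρ[g/d](σ[d=4](R)))) → 6

== RESULT ==
g
3
4
5
7
9
9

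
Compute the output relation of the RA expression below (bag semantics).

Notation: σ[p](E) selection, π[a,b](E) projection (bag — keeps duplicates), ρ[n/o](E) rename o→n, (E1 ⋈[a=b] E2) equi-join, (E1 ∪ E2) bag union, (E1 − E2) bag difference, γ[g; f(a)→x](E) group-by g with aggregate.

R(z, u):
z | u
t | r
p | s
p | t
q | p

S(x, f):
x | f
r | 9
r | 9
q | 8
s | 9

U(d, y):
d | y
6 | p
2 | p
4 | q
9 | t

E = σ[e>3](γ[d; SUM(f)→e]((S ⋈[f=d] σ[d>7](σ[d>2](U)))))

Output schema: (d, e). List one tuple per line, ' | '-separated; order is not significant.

Subexpression sizes:
  S → 4
  U → 4
  σ[d>2](U) → 3
  σ[d>7](σ[d>2](U)) → 1
  (S ⋈[f=d] σ[d>7](σ[d>2](U))) → 3
  γ[d; SUM(f)→e]((S ⋈[f=d] σ[d>7](σ[d>2](U)))) → 1
  σ[e>3](γ[d; SUM(f)→e]((S ⋈[f=d] σ[d>7](σ[d>2](U))))) → 1

== RESULT ==
d | e
9 | 27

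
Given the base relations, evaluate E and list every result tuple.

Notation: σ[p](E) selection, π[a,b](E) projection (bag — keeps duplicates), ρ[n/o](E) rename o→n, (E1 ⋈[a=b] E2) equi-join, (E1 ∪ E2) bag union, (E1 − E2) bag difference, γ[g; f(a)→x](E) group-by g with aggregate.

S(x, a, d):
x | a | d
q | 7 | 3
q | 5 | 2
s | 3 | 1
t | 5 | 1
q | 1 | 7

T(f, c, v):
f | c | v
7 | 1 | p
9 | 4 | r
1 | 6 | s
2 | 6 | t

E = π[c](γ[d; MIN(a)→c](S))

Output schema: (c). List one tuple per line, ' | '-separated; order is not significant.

Subexpression sizes:
  S → 5
  γ[d; MIN(a)→c](S) → 4
  π[c](γ[d; MIN(a)→c](S)) → 4

== RESULT ==
c
1
3
5
7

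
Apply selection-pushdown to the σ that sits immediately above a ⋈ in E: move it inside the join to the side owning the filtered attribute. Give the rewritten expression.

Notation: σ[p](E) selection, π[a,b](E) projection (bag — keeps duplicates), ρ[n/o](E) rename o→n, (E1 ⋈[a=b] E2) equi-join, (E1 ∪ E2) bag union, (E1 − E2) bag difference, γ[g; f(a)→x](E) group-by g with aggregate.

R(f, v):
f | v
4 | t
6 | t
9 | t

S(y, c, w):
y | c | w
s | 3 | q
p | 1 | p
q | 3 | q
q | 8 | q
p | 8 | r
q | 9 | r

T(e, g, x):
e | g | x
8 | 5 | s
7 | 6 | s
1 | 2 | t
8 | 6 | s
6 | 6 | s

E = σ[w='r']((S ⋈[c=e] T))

σ filters on w, owned by the left side.
E' = (σ[w='r'](S) ⋈[c=e] T)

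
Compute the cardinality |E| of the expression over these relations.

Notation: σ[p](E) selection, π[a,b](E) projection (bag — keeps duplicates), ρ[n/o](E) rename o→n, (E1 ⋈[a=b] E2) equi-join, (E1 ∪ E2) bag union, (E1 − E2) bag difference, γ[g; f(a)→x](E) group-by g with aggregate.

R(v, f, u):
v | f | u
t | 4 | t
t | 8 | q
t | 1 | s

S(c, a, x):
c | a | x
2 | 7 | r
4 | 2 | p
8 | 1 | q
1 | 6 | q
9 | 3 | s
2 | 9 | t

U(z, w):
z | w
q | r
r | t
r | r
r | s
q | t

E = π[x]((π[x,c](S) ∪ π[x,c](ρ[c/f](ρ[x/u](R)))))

Subexpression sizes:
  S → 6
  π[x,c](S) → 6
  R → 3
  ρ[x/u](R) → 3
  ρ[c/f](ρ[x/u](R)) → 3
  π[x,c](ρ[c/f](ρ[x/u](R))) → 3
  (π[x,c](S) ∪ π[x,c](ρ[c/f](ρ[x/u](R)))) → 9
  π[x]((π[x,c](S) ∪ π[x,c](ρ[c/f](ρ[x/u](R))))) → 9

|E| = 9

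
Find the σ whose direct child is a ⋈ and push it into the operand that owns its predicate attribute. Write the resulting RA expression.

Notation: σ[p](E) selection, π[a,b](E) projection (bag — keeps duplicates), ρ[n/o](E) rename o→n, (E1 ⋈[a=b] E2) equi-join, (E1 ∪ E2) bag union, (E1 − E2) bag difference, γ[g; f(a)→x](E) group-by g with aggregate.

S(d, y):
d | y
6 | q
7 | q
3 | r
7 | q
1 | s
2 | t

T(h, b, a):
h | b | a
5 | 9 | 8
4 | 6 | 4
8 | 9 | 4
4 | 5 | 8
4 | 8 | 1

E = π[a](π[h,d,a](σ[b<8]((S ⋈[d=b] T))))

σ filters on b, owned by the right side.
E' = π[a](π[h,d,a]((S ⋈[d=b] σ[b<8](T))))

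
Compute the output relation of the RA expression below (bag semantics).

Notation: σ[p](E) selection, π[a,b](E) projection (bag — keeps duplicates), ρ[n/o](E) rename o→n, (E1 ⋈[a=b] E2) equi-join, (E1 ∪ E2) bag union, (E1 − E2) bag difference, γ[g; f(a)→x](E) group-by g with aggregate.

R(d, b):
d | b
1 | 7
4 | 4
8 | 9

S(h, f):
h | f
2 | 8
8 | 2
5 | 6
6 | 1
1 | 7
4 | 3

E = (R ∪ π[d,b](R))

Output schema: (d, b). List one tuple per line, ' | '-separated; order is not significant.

Row counts bottom-up:
  R → 3
  R → 3
  π[d,b](R) → 3
  (R ∪ π[d,b](R)) → 6

== RESULT ==
d | b
1 | 7
1 | 7
4 | 4
4 | 4
8 | 9
8 | 9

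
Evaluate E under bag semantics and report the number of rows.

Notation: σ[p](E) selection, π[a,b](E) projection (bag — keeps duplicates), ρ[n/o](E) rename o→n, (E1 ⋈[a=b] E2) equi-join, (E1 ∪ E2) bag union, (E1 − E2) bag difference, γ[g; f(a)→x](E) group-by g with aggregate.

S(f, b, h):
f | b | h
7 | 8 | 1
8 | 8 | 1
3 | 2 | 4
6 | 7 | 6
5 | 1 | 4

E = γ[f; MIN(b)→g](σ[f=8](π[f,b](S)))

Stepwise |·|:
  S → 5
  π[f,b](S) → 5
  σ[f=8](π[f,b](S)) → 1
  γ[f; MIN(b)→g](σ[f=8](π[f,b](S))) → 1

|E| = 1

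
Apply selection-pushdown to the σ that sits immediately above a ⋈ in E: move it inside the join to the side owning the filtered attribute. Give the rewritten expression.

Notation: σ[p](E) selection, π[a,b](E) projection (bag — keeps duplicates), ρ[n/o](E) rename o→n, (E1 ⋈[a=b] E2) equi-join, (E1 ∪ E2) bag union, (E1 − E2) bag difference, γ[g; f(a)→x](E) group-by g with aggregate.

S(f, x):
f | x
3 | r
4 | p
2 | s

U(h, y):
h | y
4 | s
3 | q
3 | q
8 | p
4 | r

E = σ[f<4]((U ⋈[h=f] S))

σ filters on f, owned by the right side.
E' = (U ⋈[h=f] σ[f<4](S))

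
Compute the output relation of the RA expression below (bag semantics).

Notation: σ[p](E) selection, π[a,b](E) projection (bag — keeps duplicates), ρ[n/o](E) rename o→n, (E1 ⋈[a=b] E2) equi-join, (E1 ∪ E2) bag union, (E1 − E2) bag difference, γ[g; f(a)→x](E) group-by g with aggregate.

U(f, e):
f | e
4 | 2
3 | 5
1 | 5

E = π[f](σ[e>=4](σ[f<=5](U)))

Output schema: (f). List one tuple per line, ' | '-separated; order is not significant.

Row counts bottom-up:
  U → 3
  σ[f<=5](U) → 3
  σ[e>=4](σ[f<=5](U)) → 2
  π[f](σ[e>=4](σ[f<=5](U))) → 2

== RESULT ==
f
1
3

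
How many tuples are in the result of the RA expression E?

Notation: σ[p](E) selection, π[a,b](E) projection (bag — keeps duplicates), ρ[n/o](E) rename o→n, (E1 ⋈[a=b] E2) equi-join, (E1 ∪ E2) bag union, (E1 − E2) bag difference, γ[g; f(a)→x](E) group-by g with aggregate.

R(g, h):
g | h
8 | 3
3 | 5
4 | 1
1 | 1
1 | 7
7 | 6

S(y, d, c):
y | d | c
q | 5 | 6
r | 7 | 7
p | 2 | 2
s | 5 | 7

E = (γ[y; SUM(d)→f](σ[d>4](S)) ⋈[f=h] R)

Subexpression sizes:
  S → 4
  σ[d>4](S) → 3
  γ[y; SUM(d)→f](σ[d>4](S)) → 3
  R → 6
  (γ[y; SUM(d)→f](σ[d>4](S)) ⋈[f=h] R) → 3

|E| = 3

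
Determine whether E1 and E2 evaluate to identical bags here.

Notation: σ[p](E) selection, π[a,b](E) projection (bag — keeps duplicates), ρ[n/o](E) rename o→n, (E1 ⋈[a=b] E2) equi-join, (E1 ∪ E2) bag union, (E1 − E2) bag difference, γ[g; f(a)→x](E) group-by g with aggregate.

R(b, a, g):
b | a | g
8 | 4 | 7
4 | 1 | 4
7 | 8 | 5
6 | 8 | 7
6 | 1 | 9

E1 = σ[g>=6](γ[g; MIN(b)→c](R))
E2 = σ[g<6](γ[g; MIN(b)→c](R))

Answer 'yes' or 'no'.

E1 subexpression sizes:
  R → 5
  γ[g; MIN(b)→c](R) → 4
  σ[g>=6](γ[g; MIN(b)→c](R)) → 2
E2 subexpression sizes:
  R → 5
  γ[g; MIN(b)→c](R) → 4
  σ[g<6](γ[g; MIN(b)→c](R)) → 2

E1 result:
g | c
7 | 6
9 | 6
E2 result:
g | c
4 | 4
5 | 7
Witness: (4, 4) appears 0× in E1 but 1× in E2.

no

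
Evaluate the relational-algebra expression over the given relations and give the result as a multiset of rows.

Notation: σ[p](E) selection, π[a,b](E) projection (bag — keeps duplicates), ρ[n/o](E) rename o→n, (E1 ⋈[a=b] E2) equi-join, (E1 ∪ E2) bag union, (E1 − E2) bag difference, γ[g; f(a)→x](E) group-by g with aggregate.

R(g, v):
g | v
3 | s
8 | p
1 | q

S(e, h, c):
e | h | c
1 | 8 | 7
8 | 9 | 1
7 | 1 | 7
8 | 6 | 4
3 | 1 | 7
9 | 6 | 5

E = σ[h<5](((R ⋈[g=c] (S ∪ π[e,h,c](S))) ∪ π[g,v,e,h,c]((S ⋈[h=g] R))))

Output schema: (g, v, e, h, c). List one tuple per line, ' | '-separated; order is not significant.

Per-node cardinality:
  R → 3
  S → 6
  S → 6
  π[e,h,c](S) → 6
  (S ∪ π[e,h,c](S)) → 12
  (R ⋈[g=c] (S ∪ π[e,h,c](S))) → 2
  S → 6
  R → 3
  (S ⋈[h=g] R) → 3
  π[g,v,e,h,c]((S ⋈[h=g] R)) → 3
  ((R ⋈[g=c] (S ∪ π[e,h,c](S))) ∪ π[g,v,e,h,c]((S ⋈[h=g] R))) → 5
  σ[h<5](((R ⋈[g=c] (S ∪ π[e,h,c](S))) ∪ π[g,v,e,h,c]((S ⋈[h=g] R)))) → 2

== RESULT ==
g | v | e | h | c
1 | q | 3 | 1 | 7
1 | q | 7 | 1 | 7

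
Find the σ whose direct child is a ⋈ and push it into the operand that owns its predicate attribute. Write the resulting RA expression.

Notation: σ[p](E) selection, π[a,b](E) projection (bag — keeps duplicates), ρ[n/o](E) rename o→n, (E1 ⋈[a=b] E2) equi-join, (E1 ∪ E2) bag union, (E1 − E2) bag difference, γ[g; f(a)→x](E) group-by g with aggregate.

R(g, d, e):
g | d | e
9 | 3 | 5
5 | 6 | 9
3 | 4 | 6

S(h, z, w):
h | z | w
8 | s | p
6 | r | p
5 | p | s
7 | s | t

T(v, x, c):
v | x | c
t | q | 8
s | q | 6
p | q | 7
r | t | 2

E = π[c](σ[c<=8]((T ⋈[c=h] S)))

σ filters on c, owned by the left side.
E' = π[c]((σ[c<=8](T) ⋈[c=h] S))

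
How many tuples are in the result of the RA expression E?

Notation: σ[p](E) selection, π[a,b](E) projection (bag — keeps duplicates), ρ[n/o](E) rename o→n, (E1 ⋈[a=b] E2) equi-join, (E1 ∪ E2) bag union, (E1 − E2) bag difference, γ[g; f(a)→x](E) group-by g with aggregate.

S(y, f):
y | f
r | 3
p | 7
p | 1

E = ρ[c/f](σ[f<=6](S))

Subexpression sizes:
  S → 3
  σ[f<=6](S) → 2
  ρ[c/f](σ[f<=6](S)) → 2

|E| = 2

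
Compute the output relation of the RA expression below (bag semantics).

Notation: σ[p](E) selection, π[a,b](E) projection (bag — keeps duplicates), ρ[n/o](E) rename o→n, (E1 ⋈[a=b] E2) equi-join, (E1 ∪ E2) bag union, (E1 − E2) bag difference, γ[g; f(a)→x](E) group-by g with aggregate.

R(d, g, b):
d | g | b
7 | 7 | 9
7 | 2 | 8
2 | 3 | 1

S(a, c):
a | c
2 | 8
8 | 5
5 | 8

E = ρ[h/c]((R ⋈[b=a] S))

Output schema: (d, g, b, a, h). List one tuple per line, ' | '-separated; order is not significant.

Row counts bottom-up:
  R → 3
  S → 3
  (R ⋈[b=a] S) → 1
  ρ[h/c]((R ⋈[b=a] S)) → 1

== RESULT ==
d | g | b | a | h
7 | 2 | 8 | 8 | 5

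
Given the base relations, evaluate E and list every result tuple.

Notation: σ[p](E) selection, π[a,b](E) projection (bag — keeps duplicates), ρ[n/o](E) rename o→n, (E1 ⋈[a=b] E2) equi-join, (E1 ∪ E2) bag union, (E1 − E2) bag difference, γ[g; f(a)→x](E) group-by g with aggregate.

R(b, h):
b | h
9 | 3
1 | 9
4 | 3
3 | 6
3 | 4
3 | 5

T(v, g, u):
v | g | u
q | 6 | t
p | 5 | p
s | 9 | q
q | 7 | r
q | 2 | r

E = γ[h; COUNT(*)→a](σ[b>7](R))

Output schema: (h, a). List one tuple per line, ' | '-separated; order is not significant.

Per-node cardinality:
  R → 6
  σ[b>7](R) → 1
  γ[h; COUNT(*)→a](σ[b>7](R)) → 1

== RESULT ==
h | a
3 | 1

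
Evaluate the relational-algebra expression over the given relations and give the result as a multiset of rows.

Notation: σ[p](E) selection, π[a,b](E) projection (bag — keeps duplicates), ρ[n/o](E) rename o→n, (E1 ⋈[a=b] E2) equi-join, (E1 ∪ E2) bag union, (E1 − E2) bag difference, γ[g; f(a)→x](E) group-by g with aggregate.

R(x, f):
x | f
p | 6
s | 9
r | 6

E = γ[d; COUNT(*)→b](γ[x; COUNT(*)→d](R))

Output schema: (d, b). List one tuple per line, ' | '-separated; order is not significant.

Stepwise |·|:
  R → 3
  γ[x; COUNT(*)→d](R) → 3
  γ[d; COUNT(*)→b](γ[x; COUNT(*)→d](R)) → 1

== RESULT ==
d | b
1 | 3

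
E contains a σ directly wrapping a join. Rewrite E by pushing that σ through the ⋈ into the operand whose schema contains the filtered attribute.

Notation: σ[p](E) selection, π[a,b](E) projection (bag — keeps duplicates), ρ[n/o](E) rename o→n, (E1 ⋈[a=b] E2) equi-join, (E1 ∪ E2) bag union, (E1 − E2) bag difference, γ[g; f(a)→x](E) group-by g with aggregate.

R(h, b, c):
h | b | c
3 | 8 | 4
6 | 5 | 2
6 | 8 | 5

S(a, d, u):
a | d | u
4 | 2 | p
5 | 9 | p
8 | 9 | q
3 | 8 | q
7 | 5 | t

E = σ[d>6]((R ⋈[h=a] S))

σ filters on d, owned by the right side.
E' = (R ⋈[h=a] σ[d>6](S))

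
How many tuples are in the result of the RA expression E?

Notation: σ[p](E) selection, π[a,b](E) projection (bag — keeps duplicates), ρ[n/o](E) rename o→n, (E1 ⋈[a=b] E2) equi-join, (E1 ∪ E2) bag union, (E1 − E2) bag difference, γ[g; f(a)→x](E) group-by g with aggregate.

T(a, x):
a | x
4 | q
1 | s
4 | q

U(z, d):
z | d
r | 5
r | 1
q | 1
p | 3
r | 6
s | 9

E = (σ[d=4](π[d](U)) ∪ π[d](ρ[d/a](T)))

Row counts bottom-up:
  U → 6
  π[d](U) → 6
  σ[d=4](π[d](U)) → 0
  T → 3
  ρ[d/a](T) → 3
  π[d](ρ[d/a](T)) → 3
  (σ[d=4](π[d](U)) ∪ π[d](ρ[d/a](T))) → 3

|E| = 3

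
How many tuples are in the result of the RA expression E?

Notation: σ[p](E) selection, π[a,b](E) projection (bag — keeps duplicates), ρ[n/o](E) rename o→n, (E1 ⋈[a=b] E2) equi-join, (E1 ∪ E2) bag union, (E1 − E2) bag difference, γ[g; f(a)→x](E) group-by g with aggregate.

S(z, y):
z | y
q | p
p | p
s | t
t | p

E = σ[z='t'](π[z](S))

Subexpression sizes:
  S → 4
  π[z](S) → 4
  σ[z='t'](π[z](S)) → 1

|E| = 1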